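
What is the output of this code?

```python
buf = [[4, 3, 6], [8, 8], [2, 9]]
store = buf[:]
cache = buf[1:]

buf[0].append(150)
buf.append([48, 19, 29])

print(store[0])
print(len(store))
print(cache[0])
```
[4, 3, 6, 150]
3
[8, 8]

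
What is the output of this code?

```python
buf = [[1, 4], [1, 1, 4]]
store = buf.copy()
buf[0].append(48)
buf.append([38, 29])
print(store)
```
[[1, 4, 48], [1, 1, 4]]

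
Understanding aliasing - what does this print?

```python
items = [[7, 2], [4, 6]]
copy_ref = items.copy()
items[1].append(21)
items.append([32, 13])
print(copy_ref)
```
[[7, 2], [4, 6, 21]]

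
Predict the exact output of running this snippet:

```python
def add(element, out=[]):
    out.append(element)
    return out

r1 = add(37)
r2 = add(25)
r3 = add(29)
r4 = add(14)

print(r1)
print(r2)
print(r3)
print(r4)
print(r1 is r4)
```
[37, 25, 29, 14]
[37, 25, 29, 14]
[37, 25, 29, 14]
[37, 25, 29, 14]
True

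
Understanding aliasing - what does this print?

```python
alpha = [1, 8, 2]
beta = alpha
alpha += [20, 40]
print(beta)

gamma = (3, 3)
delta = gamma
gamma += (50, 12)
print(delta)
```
[1, 8, 2, 20, 40]
(3, 3)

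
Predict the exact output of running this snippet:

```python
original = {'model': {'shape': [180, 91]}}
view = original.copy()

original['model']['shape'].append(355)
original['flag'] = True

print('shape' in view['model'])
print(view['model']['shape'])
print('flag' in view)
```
True
[180, 91, 355]
False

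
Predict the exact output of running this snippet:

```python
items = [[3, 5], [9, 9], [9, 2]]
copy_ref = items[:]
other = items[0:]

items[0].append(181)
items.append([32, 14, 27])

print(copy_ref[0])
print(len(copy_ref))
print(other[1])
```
[3, 5, 181]
3
[9, 9]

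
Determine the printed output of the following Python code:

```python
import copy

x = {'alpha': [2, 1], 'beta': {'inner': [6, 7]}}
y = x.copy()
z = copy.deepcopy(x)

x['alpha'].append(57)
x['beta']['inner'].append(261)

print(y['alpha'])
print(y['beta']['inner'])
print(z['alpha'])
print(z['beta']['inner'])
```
[2, 1, 57]
[6, 7, 261]
[2, 1]
[6, 7]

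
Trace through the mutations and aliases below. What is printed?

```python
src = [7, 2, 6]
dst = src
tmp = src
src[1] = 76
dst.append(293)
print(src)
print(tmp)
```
[7, 76, 6, 293]
[7, 76, 6, 293]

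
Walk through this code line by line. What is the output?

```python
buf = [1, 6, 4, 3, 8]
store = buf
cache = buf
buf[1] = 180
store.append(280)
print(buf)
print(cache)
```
[1, 180, 4, 3, 8, 280]
[1, 180, 4, 3, 8, 280]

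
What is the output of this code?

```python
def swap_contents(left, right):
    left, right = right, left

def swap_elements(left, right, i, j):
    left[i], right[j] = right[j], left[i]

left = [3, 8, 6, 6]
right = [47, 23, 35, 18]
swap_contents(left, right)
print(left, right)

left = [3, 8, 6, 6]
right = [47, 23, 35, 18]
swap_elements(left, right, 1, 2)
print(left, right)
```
[3, 8, 6, 6] [47, 23, 35, 18]
[3, 35, 6, 6] [47, 23, 8, 18]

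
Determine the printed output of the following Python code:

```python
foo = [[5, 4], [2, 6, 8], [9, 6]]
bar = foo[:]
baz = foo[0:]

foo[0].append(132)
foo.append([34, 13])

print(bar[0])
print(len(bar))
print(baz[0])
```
[5, 4, 132]
3
[5, 4, 132]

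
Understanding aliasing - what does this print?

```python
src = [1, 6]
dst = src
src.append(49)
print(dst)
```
[1, 6, 49]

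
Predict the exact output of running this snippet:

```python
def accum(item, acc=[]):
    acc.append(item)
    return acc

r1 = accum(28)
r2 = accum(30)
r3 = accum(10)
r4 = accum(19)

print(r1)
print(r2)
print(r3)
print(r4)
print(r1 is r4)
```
[28, 30, 10, 19]
[28, 30, 10, 19]
[28, 30, 10, 19]
[28, 30, 10, 19]
True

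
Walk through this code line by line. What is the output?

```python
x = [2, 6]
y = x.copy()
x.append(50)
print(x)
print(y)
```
[2, 6, 50]
[2, 6]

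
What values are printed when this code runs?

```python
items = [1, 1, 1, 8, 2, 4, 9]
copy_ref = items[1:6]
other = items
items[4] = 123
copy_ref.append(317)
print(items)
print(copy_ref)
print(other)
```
[1, 1, 1, 8, 123, 4, 9]
[1, 1, 8, 2, 4, 317]
[1, 1, 1, 8, 123, 4, 9]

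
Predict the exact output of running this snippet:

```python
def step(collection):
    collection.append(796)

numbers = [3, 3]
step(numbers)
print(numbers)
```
[3, 3, 796]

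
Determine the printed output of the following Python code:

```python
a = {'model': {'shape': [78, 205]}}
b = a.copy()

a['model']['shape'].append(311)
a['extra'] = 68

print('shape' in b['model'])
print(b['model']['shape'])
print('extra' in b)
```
True
[78, 205, 311]
False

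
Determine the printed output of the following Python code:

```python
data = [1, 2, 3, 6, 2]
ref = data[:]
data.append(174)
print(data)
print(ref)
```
[1, 2, 3, 6, 2, 174]
[1, 2, 3, 6, 2]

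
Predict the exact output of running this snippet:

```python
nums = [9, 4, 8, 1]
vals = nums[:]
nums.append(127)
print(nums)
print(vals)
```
[9, 4, 8, 1, 127]
[9, 4, 8, 1]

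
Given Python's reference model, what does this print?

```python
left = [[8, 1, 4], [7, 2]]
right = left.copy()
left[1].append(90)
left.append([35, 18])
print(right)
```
[[8, 1, 4], [7, 2, 90]]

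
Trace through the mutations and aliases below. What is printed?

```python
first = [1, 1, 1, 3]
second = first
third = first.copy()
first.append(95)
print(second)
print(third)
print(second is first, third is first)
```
[1, 1, 1, 3, 95]
[1, 1, 1, 3]
True False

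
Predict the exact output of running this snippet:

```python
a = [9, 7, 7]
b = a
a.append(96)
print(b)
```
[9, 7, 7, 96]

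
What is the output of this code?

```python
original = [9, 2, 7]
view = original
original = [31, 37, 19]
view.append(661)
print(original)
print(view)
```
[31, 37, 19]
[9, 2, 7, 661]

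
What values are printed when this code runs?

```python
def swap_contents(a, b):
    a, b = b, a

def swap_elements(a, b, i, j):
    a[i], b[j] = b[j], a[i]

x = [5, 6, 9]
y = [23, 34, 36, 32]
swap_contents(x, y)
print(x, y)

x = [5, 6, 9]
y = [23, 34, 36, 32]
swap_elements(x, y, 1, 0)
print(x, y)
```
[5, 6, 9] [23, 34, 36, 32]
[5, 23, 9] [6, 34, 36, 32]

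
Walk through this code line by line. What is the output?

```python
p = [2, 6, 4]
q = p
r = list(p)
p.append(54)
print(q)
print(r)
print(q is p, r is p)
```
[2, 6, 4, 54]
[2, 6, 4]
True False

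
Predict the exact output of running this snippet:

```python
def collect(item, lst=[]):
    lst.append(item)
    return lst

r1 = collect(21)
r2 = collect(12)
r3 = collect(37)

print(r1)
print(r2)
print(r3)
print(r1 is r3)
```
[21, 12, 37]
[21, 12, 37]
[21, 12, 37]
True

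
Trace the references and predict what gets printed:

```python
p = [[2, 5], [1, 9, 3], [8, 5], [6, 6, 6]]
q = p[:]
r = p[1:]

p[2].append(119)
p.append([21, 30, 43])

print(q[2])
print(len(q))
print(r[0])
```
[8, 5, 119]
4
[1, 9, 3]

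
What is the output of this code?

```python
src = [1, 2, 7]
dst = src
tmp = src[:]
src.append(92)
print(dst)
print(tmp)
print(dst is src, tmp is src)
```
[1, 2, 7, 92]
[1, 2, 7]
True False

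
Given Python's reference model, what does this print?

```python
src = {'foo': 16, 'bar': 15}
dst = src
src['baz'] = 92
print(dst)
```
{'foo': 16, 'bar': 15, 'baz': 92}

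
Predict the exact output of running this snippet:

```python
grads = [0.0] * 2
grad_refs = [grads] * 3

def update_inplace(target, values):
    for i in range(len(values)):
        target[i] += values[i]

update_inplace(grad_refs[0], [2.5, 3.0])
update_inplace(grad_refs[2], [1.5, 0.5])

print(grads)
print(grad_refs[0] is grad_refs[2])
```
[4.0, 3.5]
True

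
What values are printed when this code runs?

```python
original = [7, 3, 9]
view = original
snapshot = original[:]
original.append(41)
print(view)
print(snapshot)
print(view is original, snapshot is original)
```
[7, 3, 9, 41]
[7, 3, 9]
True False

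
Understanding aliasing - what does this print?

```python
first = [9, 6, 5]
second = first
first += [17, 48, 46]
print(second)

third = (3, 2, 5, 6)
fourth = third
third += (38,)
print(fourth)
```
[9, 6, 5, 17, 48, 46]
(3, 2, 5, 6)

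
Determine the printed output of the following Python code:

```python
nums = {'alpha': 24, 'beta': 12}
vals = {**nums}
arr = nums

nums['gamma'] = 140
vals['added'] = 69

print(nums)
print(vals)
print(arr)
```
{'alpha': 24, 'beta': 12, 'gamma': 140}
{'alpha': 24, 'beta': 12, 'added': 69}
{'alpha': 24, 'beta': 12, 'gamma': 140}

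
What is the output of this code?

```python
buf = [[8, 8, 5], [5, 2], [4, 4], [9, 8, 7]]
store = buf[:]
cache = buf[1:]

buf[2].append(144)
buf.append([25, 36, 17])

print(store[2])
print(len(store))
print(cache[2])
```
[4, 4, 144]
4
[9, 8, 7]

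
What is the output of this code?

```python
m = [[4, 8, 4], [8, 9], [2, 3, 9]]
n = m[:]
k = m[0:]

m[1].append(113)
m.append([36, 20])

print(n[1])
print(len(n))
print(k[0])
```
[8, 9, 113]
3
[4, 8, 4]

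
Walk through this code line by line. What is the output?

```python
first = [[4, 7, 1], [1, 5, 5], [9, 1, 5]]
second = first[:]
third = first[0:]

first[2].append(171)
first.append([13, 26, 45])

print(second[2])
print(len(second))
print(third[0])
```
[9, 1, 5, 171]
3
[4, 7, 1]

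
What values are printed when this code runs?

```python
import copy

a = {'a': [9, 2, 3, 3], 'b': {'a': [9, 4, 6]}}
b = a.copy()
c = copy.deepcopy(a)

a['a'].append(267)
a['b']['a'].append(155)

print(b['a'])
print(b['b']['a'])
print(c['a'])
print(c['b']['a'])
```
[9, 2, 3, 3, 267]
[9, 4, 6, 155]
[9, 2, 3, 3]
[9, 4, 6]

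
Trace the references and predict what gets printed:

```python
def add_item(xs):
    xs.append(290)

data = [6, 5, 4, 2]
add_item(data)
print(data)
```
[6, 5, 4, 2, 290]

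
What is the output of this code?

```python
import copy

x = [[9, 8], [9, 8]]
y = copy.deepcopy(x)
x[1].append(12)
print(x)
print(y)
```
[[9, 8], [9, 8, 12]]
[[9, 8], [9, 8]]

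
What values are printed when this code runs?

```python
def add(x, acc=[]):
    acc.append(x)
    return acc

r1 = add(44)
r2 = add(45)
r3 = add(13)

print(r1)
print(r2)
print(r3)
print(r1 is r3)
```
[44, 45, 13]
[44, 45, 13]
[44, 45, 13]
True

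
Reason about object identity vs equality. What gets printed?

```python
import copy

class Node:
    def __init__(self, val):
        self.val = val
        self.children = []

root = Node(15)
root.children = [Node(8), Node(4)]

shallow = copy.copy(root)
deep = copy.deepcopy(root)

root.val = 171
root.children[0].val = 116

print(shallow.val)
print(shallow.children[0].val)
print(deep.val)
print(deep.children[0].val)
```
15
116
15
8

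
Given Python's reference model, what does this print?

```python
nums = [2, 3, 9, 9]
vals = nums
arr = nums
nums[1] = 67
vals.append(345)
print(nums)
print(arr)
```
[2, 67, 9, 9, 345]
[2, 67, 9, 9, 345]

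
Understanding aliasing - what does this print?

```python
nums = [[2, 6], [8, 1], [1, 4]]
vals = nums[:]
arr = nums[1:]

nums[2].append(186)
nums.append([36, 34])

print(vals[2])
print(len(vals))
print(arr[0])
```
[1, 4, 186]
3
[8, 1]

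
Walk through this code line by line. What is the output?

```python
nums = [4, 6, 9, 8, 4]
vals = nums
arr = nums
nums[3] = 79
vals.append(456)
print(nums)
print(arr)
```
[4, 6, 9, 79, 4, 456]
[4, 6, 9, 79, 4, 456]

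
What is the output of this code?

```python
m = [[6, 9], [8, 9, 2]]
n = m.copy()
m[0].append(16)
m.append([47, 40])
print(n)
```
[[6, 9, 16], [8, 9, 2]]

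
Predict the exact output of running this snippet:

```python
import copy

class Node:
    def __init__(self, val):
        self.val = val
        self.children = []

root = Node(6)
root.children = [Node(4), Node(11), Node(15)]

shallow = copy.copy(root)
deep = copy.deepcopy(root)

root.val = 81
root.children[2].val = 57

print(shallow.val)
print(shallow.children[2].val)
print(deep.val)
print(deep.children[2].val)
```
6
57
6
15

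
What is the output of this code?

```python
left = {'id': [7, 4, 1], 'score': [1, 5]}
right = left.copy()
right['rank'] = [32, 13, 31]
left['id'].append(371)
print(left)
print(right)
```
{'id': [7, 4, 1, 371], 'score': [1, 5]}
{'id': [7, 4, 1, 371], 'score': [1, 5], 'rank': [32, 13, 31]}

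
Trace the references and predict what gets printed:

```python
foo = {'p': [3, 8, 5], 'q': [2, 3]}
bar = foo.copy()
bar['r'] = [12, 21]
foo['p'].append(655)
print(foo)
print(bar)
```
{'p': [3, 8, 5, 655], 'q': [2, 3]}
{'p': [3, 8, 5, 655], 'q': [2, 3], 'r': [12, 21]}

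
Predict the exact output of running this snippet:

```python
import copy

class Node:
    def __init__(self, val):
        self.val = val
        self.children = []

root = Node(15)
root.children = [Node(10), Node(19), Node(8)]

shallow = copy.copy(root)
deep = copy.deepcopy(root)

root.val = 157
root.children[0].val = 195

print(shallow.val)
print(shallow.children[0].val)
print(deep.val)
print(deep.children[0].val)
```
15
195
15
10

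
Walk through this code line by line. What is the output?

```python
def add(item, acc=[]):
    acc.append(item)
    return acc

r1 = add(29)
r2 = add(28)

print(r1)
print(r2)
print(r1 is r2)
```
[29, 28]
[29, 28]
True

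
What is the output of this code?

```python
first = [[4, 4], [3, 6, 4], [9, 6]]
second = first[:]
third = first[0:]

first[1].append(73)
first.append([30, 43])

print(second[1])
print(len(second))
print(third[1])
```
[3, 6, 4, 73]
3
[3, 6, 4, 73]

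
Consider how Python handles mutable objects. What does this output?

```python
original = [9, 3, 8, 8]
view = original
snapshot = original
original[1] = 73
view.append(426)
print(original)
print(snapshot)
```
[9, 73, 8, 8, 426]
[9, 73, 8, 8, 426]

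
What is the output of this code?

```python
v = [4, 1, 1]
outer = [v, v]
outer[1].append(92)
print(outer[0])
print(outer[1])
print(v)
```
[4, 1, 1, 92]
[4, 1, 1, 92]
[4, 1, 1, 92]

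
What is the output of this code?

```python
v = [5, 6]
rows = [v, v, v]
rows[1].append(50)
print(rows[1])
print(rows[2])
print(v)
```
[5, 6, 50]
[5, 6, 50]
[5, 6, 50]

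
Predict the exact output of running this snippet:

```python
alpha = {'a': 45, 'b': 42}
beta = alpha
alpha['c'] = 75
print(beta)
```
{'a': 45, 'b': 42, 'c': 75}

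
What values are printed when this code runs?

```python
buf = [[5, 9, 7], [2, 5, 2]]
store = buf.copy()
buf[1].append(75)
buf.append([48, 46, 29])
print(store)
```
[[5, 9, 7], [2, 5, 2, 75]]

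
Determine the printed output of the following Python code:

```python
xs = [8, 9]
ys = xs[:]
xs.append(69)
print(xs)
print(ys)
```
[8, 9, 69]
[8, 9]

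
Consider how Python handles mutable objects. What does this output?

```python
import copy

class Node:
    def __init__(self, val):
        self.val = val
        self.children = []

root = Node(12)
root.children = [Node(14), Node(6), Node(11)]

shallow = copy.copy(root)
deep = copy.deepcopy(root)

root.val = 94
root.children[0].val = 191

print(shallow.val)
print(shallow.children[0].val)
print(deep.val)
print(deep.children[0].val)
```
12
191
12
14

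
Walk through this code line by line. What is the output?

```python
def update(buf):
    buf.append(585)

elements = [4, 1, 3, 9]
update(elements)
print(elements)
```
[4, 1, 3, 9, 585]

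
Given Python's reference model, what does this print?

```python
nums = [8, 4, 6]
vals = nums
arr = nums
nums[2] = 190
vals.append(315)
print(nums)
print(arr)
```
[8, 4, 190, 315]
[8, 4, 190, 315]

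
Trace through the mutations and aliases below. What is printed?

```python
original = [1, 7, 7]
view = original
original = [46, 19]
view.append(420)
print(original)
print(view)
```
[46, 19]
[1, 7, 7, 420]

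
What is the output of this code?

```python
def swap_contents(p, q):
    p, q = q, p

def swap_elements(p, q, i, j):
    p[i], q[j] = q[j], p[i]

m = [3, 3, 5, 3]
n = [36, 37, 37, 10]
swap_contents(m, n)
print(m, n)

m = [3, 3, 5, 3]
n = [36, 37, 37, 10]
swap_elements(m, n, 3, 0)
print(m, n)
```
[3, 3, 5, 3] [36, 37, 37, 10]
[3, 3, 5, 36] [3, 37, 37, 10]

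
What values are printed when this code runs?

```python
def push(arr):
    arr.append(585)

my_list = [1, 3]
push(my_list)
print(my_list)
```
[1, 3, 585]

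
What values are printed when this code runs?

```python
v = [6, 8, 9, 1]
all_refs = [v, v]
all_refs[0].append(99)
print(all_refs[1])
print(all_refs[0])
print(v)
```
[6, 8, 9, 1, 99]
[6, 8, 9, 1, 99]
[6, 8, 9, 1, 99]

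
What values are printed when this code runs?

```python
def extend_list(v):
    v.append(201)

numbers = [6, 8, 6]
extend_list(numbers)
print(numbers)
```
[6, 8, 6, 201]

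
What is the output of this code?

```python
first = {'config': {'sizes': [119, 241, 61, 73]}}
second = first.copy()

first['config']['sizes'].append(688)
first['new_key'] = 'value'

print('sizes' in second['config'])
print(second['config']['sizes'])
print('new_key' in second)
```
True
[119, 241, 61, 73, 688]
False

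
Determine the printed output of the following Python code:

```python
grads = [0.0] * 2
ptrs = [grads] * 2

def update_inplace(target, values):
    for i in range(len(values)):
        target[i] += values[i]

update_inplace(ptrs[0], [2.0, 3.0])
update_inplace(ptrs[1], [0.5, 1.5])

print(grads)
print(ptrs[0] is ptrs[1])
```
[2.5, 4.5]
True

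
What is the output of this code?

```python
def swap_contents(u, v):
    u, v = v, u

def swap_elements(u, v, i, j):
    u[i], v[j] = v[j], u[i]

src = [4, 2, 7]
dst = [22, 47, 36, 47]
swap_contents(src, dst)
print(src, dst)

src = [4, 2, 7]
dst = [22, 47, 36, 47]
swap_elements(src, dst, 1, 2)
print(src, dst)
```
[4, 2, 7] [22, 47, 36, 47]
[4, 36, 7] [22, 47, 2, 47]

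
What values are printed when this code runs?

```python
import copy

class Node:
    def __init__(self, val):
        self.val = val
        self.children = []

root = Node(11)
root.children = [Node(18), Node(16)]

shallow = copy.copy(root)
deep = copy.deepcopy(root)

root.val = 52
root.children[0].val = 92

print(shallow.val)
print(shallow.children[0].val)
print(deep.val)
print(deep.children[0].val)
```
11
92
11
18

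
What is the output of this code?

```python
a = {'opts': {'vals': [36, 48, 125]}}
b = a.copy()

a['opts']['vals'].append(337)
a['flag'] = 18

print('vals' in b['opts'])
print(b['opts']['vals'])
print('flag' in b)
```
True
[36, 48, 125, 337]
False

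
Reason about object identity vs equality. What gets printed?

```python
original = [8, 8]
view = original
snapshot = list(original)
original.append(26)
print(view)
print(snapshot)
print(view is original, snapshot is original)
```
[8, 8, 26]
[8, 8]
True False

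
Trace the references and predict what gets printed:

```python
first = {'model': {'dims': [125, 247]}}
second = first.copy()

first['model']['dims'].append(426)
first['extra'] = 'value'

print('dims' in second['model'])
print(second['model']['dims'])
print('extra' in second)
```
True
[125, 247, 426]
False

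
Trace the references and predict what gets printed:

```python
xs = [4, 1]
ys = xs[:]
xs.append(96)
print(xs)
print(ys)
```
[4, 1, 96]
[4, 1]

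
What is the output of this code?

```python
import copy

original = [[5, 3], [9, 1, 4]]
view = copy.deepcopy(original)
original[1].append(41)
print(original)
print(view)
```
[[5, 3], [9, 1, 4, 41]]
[[5, 3], [9, 1, 4]]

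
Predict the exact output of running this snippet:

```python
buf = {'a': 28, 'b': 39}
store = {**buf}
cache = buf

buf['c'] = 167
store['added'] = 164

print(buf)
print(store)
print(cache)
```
{'a': 28, 'b': 39, 'c': 167}
{'a': 28, 'b': 39, 'added': 164}
{'a': 28, 'b': 39, 'c': 167}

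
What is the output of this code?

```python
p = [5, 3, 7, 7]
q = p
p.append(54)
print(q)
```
[5, 3, 7, 7, 54]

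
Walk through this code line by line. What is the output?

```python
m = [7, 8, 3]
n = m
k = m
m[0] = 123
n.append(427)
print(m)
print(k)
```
[123, 8, 3, 427]
[123, 8, 3, 427]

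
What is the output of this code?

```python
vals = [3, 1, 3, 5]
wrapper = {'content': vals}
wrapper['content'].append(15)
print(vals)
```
[3, 1, 3, 5, 15]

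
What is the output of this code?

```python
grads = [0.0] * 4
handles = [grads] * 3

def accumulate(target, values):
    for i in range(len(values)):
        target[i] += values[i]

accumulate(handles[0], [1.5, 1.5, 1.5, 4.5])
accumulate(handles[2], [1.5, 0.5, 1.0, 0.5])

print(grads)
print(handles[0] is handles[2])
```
[3.0, 2.0, 2.5, 5.0]
True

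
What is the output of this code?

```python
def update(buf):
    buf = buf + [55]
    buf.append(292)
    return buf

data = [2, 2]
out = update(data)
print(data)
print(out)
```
[2, 2]
[2, 2, 55, 292]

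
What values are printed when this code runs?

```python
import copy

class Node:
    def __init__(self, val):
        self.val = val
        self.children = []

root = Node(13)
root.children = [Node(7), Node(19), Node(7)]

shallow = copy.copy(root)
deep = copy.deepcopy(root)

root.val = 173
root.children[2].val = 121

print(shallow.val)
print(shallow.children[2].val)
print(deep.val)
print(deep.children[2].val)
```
13
121
13
7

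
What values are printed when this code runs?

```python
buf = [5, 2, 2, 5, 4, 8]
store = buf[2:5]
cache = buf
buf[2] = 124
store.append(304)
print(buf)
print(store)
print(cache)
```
[5, 2, 124, 5, 4, 8]
[2, 5, 4, 304]
[5, 2, 124, 5, 4, 8]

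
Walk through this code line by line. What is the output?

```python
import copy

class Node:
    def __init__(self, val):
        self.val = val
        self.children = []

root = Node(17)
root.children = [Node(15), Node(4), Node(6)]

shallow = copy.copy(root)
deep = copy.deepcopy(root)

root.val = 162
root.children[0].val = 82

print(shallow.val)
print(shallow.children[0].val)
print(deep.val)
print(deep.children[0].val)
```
17
82
17
15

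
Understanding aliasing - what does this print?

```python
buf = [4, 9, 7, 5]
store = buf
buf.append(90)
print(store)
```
[4, 9, 7, 5, 90]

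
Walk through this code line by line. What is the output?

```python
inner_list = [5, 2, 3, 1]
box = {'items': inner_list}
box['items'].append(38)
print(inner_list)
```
[5, 2, 3, 1, 38]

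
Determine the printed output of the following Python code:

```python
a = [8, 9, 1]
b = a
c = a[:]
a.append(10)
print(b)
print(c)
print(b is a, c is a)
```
[8, 9, 1, 10]
[8, 9, 1]
True False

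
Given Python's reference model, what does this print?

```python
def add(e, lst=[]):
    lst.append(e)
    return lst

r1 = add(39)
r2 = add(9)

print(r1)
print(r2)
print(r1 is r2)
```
[39, 9]
[39, 9]
True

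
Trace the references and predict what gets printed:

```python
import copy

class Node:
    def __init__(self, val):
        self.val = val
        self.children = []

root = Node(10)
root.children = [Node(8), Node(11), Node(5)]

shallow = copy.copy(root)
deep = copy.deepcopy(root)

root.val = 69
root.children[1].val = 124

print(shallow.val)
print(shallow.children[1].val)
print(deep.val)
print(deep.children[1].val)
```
10
124
10
11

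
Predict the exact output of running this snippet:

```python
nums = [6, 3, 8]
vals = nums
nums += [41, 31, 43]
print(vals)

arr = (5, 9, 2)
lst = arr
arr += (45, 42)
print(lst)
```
[6, 3, 8, 41, 31, 43]
(5, 9, 2)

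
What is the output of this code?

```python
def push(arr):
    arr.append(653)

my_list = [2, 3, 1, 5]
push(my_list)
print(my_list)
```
[2, 3, 1, 5, 653]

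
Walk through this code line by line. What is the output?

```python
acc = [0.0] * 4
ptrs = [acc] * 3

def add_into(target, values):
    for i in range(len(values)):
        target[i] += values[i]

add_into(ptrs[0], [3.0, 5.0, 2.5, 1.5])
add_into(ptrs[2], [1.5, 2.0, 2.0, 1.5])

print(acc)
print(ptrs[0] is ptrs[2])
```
[4.5, 7.0, 4.5, 3.0]
True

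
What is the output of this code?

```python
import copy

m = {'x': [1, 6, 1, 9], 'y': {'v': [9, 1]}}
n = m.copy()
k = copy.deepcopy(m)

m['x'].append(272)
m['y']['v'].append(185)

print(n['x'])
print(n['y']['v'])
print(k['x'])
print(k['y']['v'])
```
[1, 6, 1, 9, 272]
[9, 1, 185]
[1, 6, 1, 9]
[9, 1]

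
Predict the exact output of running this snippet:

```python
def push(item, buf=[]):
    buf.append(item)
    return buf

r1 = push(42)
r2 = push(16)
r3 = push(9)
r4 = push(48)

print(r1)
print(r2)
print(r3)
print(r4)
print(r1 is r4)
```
[42, 16, 9, 48]
[42, 16, 9, 48]
[42, 16, 9, 48]
[42, 16, 9, 48]
True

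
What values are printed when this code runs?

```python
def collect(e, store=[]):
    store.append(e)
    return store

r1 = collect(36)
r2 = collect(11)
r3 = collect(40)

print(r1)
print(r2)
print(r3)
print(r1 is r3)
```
[36, 11, 40]
[36, 11, 40]
[36, 11, 40]
True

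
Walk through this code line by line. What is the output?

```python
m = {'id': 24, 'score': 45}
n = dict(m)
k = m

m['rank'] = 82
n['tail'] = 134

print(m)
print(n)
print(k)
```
{'id': 24, 'score': 45, 'rank': 82}
{'id': 24, 'score': 45, 'tail': 134}
{'id': 24, 'score': 45, 'rank': 82}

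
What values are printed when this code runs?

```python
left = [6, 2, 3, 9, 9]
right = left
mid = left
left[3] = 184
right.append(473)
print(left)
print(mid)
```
[6, 2, 3, 184, 9, 473]
[6, 2, 3, 184, 9, 473]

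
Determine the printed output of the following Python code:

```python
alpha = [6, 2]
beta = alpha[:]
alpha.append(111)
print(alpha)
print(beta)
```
[6, 2, 111]
[6, 2]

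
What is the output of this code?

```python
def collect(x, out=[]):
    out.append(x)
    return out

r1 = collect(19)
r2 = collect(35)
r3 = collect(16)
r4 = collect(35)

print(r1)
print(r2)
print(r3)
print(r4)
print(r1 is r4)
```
[19, 35, 16, 35]
[19, 35, 16, 35]
[19, 35, 16, 35]
[19, 35, 16, 35]
True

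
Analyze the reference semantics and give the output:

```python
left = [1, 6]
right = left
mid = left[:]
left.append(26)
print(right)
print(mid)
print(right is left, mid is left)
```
[1, 6, 26]
[1, 6]
True False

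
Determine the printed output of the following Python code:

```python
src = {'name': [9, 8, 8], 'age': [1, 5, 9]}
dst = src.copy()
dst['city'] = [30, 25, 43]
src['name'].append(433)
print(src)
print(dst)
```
{'name': [9, 8, 8, 433], 'age': [1, 5, 9]}
{'name': [9, 8, 8, 433], 'age': [1, 5, 9], 'city': [30, 25, 43]}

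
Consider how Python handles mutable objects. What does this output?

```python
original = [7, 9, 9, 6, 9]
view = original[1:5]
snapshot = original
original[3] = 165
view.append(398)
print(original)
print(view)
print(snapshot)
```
[7, 9, 9, 165, 9]
[9, 9, 6, 9, 398]
[7, 9, 9, 165, 9]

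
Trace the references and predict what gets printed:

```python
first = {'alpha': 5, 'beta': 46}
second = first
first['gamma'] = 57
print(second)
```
{'alpha': 5, 'beta': 46, 'gamma': 57}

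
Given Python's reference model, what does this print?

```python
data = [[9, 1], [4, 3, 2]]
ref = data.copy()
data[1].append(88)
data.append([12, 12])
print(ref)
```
[[9, 1], [4, 3, 2, 88]]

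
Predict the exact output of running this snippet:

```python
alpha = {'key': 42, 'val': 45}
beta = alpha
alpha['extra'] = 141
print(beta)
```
{'key': 42, 'val': 45, 'extra': 141}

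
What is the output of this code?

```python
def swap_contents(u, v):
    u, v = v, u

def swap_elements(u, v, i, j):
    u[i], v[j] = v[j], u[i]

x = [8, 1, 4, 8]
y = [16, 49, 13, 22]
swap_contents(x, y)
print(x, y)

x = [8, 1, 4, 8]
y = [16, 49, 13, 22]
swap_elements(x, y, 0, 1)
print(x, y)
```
[8, 1, 4, 8] [16, 49, 13, 22]
[49, 1, 4, 8] [16, 8, 13, 22]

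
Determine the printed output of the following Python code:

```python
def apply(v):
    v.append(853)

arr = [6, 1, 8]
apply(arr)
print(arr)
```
[6, 1, 8, 853]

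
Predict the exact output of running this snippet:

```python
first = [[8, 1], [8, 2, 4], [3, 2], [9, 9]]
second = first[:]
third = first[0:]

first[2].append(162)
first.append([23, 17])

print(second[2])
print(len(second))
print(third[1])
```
[3, 2, 162]
4
[8, 2, 4]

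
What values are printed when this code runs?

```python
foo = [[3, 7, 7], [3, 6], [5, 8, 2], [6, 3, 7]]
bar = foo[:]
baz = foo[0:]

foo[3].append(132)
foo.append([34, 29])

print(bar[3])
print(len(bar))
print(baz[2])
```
[6, 3, 7, 132]
4
[5, 8, 2]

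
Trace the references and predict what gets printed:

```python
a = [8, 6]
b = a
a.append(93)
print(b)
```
[8, 6, 93]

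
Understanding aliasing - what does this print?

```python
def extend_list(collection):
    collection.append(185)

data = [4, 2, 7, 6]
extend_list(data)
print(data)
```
[4, 2, 7, 6, 185]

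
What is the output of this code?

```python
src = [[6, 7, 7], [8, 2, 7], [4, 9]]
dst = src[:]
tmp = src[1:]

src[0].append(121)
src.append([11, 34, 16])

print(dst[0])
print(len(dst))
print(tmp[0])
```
[6, 7, 7, 121]
3
[8, 2, 7]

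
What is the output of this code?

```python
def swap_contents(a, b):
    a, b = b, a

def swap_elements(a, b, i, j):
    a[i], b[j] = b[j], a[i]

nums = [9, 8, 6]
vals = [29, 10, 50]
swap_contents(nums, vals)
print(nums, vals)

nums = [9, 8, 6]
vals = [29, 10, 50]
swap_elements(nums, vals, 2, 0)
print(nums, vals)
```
[9, 8, 6] [29, 10, 50]
[9, 8, 29] [6, 10, 50]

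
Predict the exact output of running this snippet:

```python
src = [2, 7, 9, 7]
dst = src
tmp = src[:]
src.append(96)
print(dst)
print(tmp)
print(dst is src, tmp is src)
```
[2, 7, 9, 7, 96]
[2, 7, 9, 7]
True False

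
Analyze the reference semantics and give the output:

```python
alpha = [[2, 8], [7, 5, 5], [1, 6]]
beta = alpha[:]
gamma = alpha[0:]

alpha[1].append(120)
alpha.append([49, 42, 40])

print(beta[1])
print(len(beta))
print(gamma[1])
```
[7, 5, 5, 120]
3
[7, 5, 5, 120]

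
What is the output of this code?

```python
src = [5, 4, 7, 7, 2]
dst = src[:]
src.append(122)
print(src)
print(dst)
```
[5, 4, 7, 7, 2, 122]
[5, 4, 7, 7, 2]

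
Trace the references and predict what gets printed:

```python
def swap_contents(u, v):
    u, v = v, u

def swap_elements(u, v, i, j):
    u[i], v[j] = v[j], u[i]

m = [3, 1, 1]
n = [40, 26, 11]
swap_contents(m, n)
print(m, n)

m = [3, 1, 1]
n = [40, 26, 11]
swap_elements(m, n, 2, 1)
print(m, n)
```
[3, 1, 1] [40, 26, 11]
[3, 1, 26] [40, 1, 11]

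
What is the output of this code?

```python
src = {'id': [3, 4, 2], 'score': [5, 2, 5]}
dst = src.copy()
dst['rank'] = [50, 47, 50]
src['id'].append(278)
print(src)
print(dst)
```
{'id': [3, 4, 2, 278], 'score': [5, 2, 5]}
{'id': [3, 4, 2, 278], 'score': [5, 2, 5], 'rank': [50, 47, 50]}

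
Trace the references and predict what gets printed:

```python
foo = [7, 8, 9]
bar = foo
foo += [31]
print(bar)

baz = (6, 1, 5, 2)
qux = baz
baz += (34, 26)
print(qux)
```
[7, 8, 9, 31]
(6, 1, 5, 2)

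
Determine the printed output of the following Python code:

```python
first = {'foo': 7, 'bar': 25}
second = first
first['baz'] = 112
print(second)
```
{'foo': 7, 'bar': 25, 'baz': 112}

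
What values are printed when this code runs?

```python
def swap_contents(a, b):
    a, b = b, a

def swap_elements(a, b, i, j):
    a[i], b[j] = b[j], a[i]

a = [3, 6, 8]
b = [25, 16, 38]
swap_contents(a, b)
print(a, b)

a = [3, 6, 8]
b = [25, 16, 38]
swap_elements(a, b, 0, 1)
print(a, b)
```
[3, 6, 8] [25, 16, 38]
[16, 6, 8] [25, 3, 38]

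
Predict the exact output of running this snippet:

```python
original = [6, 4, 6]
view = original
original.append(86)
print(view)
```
[6, 4, 6, 86]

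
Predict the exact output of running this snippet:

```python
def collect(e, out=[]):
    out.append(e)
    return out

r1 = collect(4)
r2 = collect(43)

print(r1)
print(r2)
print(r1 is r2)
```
[4, 43]
[4, 43]
True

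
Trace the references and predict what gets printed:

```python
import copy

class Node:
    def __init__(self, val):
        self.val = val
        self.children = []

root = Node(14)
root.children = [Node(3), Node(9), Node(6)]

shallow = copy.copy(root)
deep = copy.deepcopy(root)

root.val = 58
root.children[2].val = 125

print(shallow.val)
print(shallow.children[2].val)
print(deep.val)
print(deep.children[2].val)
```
14
125
14
6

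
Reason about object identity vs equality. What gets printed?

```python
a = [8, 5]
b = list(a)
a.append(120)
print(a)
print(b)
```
[8, 5, 120]
[8, 5]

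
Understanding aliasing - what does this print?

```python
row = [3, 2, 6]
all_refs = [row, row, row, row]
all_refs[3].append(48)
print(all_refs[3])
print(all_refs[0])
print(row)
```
[3, 2, 6, 48]
[3, 2, 6, 48]
[3, 2, 6, 48]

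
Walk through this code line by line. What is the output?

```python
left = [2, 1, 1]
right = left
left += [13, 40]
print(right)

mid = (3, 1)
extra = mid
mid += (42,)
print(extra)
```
[2, 1, 1, 13, 40]
(3, 1)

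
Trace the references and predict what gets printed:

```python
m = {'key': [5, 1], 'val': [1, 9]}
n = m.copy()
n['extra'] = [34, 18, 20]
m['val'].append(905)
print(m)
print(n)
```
{'key': [5, 1], 'val': [1, 9, 905]}
{'key': [5, 1], 'val': [1, 9, 905], 'extra': [34, 18, 20]}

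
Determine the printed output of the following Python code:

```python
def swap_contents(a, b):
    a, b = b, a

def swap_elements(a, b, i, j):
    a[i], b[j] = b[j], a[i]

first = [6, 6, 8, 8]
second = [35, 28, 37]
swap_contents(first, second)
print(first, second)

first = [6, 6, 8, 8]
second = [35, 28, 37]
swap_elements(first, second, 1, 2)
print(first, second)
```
[6, 6, 8, 8] [35, 28, 37]
[6, 37, 8, 8] [35, 28, 6]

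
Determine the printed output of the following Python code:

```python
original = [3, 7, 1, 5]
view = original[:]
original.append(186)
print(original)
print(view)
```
[3, 7, 1, 5, 186]
[3, 7, 1, 5]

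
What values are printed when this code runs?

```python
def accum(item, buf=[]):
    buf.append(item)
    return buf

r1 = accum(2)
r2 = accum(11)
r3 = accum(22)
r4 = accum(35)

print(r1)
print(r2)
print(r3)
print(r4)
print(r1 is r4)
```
[2, 11, 22, 35]
[2, 11, 22, 35]
[2, 11, 22, 35]
[2, 11, 22, 35]
True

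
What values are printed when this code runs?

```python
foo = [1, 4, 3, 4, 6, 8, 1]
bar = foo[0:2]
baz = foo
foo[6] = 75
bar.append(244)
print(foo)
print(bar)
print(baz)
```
[1, 4, 3, 4, 6, 8, 75]
[1, 4, 244]
[1, 4, 3, 4, 6, 8, 75]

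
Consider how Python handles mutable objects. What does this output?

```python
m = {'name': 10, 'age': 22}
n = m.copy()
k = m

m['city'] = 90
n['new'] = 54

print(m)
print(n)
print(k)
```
{'name': 10, 'age': 22, 'city': 90}
{'name': 10, 'age': 22, 'new': 54}
{'name': 10, 'age': 22, 'city': 90}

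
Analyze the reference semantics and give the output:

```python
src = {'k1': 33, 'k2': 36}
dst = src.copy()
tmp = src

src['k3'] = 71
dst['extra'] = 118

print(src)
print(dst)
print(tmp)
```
{'k1': 33, 'k2': 36, 'k3': 71}
{'k1': 33, 'k2': 36, 'extra': 118}
{'k1': 33, 'k2': 36, 'k3': 71}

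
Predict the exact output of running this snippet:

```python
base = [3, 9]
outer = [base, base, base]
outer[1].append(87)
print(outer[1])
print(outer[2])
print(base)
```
[3, 9, 87]
[3, 9, 87]
[3, 9, 87]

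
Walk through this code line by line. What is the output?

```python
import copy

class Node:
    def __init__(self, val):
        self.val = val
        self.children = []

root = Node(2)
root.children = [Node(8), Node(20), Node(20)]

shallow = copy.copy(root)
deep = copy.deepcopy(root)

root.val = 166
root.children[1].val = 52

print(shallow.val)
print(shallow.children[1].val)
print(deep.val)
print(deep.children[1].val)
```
2
52
2
20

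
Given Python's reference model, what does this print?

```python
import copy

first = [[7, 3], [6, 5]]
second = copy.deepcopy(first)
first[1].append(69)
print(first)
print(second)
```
[[7, 3], [6, 5, 69]]
[[7, 3], [6, 5]]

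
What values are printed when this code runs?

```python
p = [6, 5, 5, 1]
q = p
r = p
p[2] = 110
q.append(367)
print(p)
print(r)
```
[6, 5, 110, 1, 367]
[6, 5, 110, 1, 367]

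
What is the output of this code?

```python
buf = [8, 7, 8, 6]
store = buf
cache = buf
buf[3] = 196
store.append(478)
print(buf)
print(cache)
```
[8, 7, 8, 196, 478]
[8, 7, 8, 196, 478]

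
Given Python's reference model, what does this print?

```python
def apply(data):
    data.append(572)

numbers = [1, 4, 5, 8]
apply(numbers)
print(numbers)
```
[1, 4, 5, 8, 572]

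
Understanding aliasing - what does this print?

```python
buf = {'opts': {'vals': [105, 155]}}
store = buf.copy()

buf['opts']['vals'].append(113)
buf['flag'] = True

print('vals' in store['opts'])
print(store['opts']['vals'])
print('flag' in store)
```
True
[105, 155, 113]
False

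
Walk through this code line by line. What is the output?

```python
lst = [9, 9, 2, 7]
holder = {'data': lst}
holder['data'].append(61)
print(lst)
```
[9, 9, 2, 7, 61]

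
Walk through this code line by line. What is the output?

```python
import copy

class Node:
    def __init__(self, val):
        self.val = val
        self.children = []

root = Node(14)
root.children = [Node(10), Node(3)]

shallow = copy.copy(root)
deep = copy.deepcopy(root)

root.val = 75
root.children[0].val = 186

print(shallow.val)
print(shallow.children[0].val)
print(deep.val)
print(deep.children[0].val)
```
14
186
14
10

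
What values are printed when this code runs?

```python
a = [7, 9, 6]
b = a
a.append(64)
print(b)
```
[7, 9, 6, 64]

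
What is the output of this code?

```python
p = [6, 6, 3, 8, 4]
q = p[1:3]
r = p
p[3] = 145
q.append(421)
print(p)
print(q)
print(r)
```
[6, 6, 3, 145, 4]
[6, 3, 421]
[6, 6, 3, 145, 4]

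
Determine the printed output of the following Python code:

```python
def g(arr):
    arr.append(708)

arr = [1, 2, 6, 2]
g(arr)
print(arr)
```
[1, 2, 6, 2, 708]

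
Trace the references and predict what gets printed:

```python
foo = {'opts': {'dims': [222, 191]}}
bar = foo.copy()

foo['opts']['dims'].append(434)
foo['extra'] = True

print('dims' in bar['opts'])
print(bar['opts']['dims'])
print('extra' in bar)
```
True
[222, 191, 434]
False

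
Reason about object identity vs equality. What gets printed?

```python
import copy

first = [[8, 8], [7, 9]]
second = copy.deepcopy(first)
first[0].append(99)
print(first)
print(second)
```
[[8, 8, 99], [7, 9]]
[[8, 8], [7, 9]]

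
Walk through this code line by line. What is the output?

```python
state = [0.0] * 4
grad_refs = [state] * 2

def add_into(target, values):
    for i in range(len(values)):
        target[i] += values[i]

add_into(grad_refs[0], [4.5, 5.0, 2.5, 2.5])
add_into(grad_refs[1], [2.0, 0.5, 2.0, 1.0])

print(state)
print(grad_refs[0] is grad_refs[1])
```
[6.5, 5.5, 4.5, 3.5]
True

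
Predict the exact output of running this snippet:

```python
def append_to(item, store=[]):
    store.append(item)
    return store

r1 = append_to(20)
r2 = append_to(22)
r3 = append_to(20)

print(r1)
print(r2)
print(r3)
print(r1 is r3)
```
[20, 22, 20]
[20, 22, 20]
[20, 22, 20]
True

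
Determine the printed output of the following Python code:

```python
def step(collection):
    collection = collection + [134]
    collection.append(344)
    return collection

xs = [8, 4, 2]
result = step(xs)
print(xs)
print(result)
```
[8, 4, 2]
[8, 4, 2, 134, 344]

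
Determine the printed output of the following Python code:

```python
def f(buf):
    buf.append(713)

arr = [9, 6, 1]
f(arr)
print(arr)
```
[9, 6, 1, 713]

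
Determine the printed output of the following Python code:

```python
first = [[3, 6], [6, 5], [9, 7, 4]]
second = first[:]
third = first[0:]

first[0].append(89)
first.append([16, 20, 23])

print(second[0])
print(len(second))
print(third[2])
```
[3, 6, 89]
3
[9, 7, 4]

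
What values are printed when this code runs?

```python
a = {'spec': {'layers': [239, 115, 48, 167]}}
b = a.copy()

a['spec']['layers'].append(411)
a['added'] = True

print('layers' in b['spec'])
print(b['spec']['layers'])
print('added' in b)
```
True
[239, 115, 48, 167, 411]
False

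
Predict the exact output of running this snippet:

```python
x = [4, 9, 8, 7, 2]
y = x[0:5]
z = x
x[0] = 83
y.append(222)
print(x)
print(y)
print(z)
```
[83, 9, 8, 7, 2]
[4, 9, 8, 7, 2, 222]
[83, 9, 8, 7, 2]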